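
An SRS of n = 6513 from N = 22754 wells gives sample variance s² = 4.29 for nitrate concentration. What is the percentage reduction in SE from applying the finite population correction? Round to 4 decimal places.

f = n/N = 6513/22754 = 0.28623539.
SE_no-fpc = √(s²/n) = 0.025664813; SE_fpc = √((1−f)s²/n) = 0.021682812.
Ratio = √(1−f) = 0.84484591. Reduction = 100·(1 − 0.84484591) = 15.5154%.

15.5154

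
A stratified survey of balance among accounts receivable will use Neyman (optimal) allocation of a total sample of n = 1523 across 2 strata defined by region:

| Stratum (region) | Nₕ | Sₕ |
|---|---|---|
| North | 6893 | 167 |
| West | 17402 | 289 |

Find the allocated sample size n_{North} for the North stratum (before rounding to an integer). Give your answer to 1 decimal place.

283.7

Neyman allocation: nₕ = n·NₕSₕ / Σⱼ NⱼSⱼ.
Σ NⱼSⱼ = 6893·167 + 17402·289 = 6.180309 × 10^6.
n_{North} = 1523·6893·167 / (6.180309 × 10^6) = 283.7.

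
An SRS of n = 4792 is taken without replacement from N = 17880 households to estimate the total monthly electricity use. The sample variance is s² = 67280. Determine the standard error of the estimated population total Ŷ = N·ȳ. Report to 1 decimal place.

57319.8

Var(Ŷ) = N²·Var(ȳ) = N²·(1 − n/N)·s²/n.
f = 4792/17880 = 0.26800895; Var(ȳ) = 0.73199105·67280/4792 = 10.277203.
Var(Ŷ) = 17880² · 10.277203 = 3.2855642 × 10^9.
SE(Ŷ) = √(3.2855642 × 10^9) = 57319.8.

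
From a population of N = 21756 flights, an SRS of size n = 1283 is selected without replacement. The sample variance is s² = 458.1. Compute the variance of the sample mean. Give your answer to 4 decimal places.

Under SRS without replacement, Var(ȳ) = (1 − f)·s²/n with f = n/N = 1283/21756 = 0.05897224.
Var(ȳ) = (1 − 0.05897224)·458.1/1283 = 0.94102776·0.35705378 = 0.33599752.

0.3360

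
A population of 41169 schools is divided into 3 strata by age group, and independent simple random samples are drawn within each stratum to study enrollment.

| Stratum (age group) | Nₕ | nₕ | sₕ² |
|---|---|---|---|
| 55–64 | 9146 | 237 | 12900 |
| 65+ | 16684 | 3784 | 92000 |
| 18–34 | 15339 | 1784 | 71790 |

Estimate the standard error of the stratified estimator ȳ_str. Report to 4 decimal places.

3.2620

Var(ȳ_str) = Σₕ Wₕ²(1 − fₕ)sₕ²/nₕ with Wₕ = Nₕ/N, N = 41169.
55–64: Wₕ = 0.22215745; term = 0.22215745²·(1 − 0.02591297)·12900/237 = 2.6167419.
65+: Wₕ = 0.40525638; term = 0.40525638²·(1 − 0.22680412)·92000/3784 = 3.0873506.
18–34: Wₕ = 0.37258617; term = 0.37258617²·(1 − 0.11630484)·71790/1784 = 4.936567.
Sum = 10.64066.
SE = √(10.64066) = 3.2620.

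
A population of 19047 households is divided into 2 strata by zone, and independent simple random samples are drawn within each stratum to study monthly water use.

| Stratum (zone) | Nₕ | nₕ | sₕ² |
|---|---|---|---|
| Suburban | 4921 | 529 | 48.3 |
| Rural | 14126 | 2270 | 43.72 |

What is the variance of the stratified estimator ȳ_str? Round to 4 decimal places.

0.0143

Var(ȳ_str) = Σₕ Wₕ²(1 − fₕ)sₕ²/nₕ with Wₕ = Nₕ/N, N = 19047.
Suburban: Wₕ = 0.25836090; term = 0.25836090²·(1 − 0.10749848)·48.3/529 = 0.0054394375.
Rural: Wₕ = 0.74163910; term = 0.74163910²·(1 − 0.16069659)·43.72/2270 = 0.008891162.
Sum = 0.0143306.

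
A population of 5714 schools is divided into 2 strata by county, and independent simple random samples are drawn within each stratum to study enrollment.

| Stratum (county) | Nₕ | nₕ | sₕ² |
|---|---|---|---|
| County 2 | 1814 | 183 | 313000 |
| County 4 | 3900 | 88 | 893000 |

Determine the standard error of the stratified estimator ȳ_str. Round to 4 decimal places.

69.1062

Var(ȳ_str) = Σₕ Wₕ²(1 − fₕ)sₕ²/nₕ with Wₕ = Nₕ/N, N = 5714.
County 2: Wₕ = 0.31746587; term = 0.31746587²·(1 − 0.10088203)·313000/183 = 154.99012.
County 4: Wₕ = 0.68253413; term = 0.68253413²·(1 − 0.02256410)·893000/88 = 4620.6792.
Sum = 4775.6693.
SE = √(4775.6693) = 69.1062.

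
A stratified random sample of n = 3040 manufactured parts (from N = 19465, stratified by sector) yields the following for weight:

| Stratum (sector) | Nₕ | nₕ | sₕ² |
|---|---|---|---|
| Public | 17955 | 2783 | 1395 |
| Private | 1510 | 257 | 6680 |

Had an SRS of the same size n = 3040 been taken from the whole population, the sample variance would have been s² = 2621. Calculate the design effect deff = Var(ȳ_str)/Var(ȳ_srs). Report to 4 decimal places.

0.6738

Var(ȳ_str) = Σ Wₕ²(1−fₕ)sₕ²/nₕ with Wₕ = Nₕ/19465:
  Public: (17955/19465)²·(1−2783/17955)·1395/2783 = 0.36039639
  Private: (1510/19465)²·(1−257/1510)·6680/257 = 0.12979637
  → Var(ȳ_str) = 0.49019276.
Var(ȳ_srs) = (1 − 3040/19465)·2621/3040 = 0.72751911.
deff = 0.49019276 / 0.72751911 = 0.6738.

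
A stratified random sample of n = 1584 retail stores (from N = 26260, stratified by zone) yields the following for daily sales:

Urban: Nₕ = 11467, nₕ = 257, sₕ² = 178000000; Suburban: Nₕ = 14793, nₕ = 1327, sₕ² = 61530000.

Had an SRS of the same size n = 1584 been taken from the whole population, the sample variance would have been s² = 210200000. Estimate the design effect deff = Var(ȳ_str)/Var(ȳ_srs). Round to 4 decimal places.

Var(ȳ_str) = Σ Wₕ²(1−fₕ)sₕ²/nₕ with Wₕ = Nₕ/26260:
  Urban: (11467/26260)²·(1−257/11467)·178000000/257 = 129107.91
  Suburban: (14793/26260)²·(1−1327/14793)·61530000/1327 = 13394.343
  → Var(ȳ_str) = 142502.25.
Var(ȳ_srs) = (1 − 1584/26260)·210200000/1584 = 124697.45.
deff = 142502.25 / 124697.45 = 1.1428.

1.1428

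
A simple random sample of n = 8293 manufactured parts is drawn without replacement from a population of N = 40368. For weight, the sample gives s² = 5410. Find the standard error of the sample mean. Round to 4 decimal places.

0.7200

Under SRS without replacement, Var(ȳ) = (1 − f)·s²/n with f = n/N = 8293/40368 = 0.20543500.
Var(ȳ) = (1 − 0.20543500)·5410/8293 = 0.79456500·0.65235741 = 0.51834037.
SE(ȳ) = √(0.51834037) = 0.7200.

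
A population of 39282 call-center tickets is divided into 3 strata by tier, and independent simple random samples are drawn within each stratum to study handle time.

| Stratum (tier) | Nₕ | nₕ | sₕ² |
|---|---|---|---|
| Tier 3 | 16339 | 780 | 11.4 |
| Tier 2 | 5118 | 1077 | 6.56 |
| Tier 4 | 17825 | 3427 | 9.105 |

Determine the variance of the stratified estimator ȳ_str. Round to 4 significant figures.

0.002931

Var(ȳ_str) = Σₕ Wₕ²(1 − fₕ)sₕ²/nₕ with Wₕ = Nₕ/N, N = 39282.
Tier 3: Wₕ = 0.41594114; term = 0.41594114²·(1 − 0.04773854)·11.4/780 = 0.0024078544.
Tier 2: Wₕ = 0.13028868; term = 0.13028868²·(1 − 0.21043376)·6.56/1077 = 8.1637573 × 10^-5.
Tier 4: Wₕ = 0.45377017; term = 0.45377017²·(1 − 0.19225806)·9.105/3427 = 4.4188613 × 10^-4.
Sum = 0.0029313781.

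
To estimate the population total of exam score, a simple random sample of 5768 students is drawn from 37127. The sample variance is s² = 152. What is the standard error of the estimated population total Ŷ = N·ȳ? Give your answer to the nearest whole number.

Var(Ŷ) = N²·Var(ȳ) = N²·(1 − n/N)·s²/n.
f = 5768/37127 = 0.15535863; Var(ȳ) = 0.84464137·152/5768 = 0.022258233.
Var(Ŷ) = 37127² · 0.022258233 = 3.0681063 × 10^7.
SE(Ŷ) = √(3.0681063 × 10^7) = 5539.

5539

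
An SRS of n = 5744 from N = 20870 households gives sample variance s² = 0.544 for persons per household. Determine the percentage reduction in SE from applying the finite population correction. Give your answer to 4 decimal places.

f = n/N = 5744/20870 = 0.27522760.
SE_no-fpc = √(s²/n) = 0.0097317789; SE_fpc = √((1−f)s²/n) = 0.0082850104.
Ratio = √(1−f) = 0.85133566. Reduction = 100·(1 − 0.85133566) = 14.8664%.

14.8664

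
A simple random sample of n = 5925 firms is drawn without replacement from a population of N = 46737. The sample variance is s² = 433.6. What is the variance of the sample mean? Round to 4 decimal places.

0.0639

Under SRS without replacement, Var(ȳ) = (1 − f)·s²/n with f = n/N = 5925/46737 = 0.12677322.
Var(ȳ) = (1 − 0.12677322)·433.6/5925 = 0.87322678·0.073181435 = 0.063903988.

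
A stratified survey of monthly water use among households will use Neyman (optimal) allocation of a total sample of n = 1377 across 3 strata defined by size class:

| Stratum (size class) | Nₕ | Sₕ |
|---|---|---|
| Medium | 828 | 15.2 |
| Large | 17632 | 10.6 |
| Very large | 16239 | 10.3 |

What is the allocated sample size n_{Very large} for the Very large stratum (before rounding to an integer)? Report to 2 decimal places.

Neyman allocation: nₕ = n·NₕSₕ / Σⱼ NⱼSⱼ.
Σ NⱼSⱼ = 828·15.2 + 17632·10.6 + 16239·10.3 = 366746.5.
n_{Very large} = 1377·16239·10.3 / 366746.5 = 628.01.

628.01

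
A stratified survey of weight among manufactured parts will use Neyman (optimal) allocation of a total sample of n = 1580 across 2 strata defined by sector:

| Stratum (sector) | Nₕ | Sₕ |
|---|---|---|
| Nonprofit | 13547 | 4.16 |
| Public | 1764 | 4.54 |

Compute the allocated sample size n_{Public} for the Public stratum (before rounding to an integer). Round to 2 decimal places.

196.59

Neyman allocation: nₕ = n·NₕSₕ / Σⱼ NⱼSⱼ.
Σ NⱼSⱼ = 13547·4.16 + 1764·4.54 = 64364.08.
n_{Public} = 1580·1764·4.54 / 64364.08 = 196.59.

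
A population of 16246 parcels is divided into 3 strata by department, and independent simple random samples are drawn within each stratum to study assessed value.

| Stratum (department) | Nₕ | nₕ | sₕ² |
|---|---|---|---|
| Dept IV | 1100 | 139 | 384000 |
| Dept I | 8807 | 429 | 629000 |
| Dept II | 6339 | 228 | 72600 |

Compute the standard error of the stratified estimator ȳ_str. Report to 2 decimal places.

21.63

Var(ȳ_str) = Σₕ Wₕ²(1 − fₕ)sₕ²/nₕ with Wₕ = Nₕ/N, N = 16246.
Dept IV: Wₕ = 0.06770897; term = 0.06770897²·(1 − 0.12636364)·384000/139 = 11.064699.
Dept I: Wₕ = 0.54210267; term = 0.54210267²·(1 − 0.04871125)·629000/429 = 409.8914.
Dept II: Wₕ = 0.39018835; term = 0.39018835²·(1 − 0.03596782)·72600/228 = 46.734964.
Sum = 467.69106.
SE = √(467.69106) = 21.63.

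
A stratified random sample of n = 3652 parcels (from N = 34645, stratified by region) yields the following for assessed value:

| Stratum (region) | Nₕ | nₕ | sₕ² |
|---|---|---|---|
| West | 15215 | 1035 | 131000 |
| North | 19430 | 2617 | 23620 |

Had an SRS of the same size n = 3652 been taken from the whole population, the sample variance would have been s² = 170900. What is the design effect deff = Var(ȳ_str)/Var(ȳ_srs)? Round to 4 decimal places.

Var(ȳ_str) = Σ Wₕ²(1−fₕ)sₕ²/nₕ with Wₕ = Nₕ/34645:
  West: (15215/34645)²·(1−1035/15215)·131000/1035 = 22.75087
  North: (19430/34645)²·(1−2617/19430)·23620/2617 = 2.456479
  → Var(ȳ_str) = 25.207349.
Var(ȳ_srs) = (1 − 3652/34645)·170900/3652 = 41.863385.
deff = 25.207349 / 41.863385 = 0.6021.

0.6021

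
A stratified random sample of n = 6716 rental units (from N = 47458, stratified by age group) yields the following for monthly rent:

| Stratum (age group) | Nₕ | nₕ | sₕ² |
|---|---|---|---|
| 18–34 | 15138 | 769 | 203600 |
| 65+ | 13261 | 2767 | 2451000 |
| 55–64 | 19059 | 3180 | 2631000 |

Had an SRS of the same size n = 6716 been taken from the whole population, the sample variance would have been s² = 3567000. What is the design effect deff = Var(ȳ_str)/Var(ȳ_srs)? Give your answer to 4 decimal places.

Var(ȳ_str) = Σ Wₕ²(1−fₕ)sₕ²/nₕ with Wₕ = Nₕ/47458:
  18–34: (15138/47458)²·(1−769/15138)·203600/769 = 25.569817
  65+: (13261/47458)²·(1−2767/13261)·2451000/2767 = 54.730904
  55–64: (19059/47458)²·(1−3180/19059)·2631000/3180 = 111.17269
  → Var(ȳ_str) = 191.47341.
Var(ȳ_srs) = (1 − 6716/47458)·3567000/6716 = 455.95852.
deff = 191.47341 / 455.95852 = 0.4199.

0.4199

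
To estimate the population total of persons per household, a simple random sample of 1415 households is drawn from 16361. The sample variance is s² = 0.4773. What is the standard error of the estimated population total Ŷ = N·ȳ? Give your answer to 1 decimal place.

287.2

Var(Ŷ) = N²·Var(ȳ) = N²·(1 − n/N)·s²/n.
f = 1415/16361 = 0.08648616; Var(ȳ) = 0.91351384·0.4773/1415 = 3.0814145 × 10^-4.
Var(Ŷ) = 16361² · (3.0814145 × 10^-4) = 82484.019.
SE(Ŷ) = √(82484.019) = 287.2.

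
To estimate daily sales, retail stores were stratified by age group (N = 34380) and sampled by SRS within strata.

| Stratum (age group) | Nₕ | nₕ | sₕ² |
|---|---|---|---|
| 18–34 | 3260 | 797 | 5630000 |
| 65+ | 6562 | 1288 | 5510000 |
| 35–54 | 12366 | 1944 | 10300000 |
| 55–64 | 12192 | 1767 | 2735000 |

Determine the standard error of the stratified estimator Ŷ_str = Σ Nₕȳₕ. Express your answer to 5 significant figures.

1.0413 × 10^6

Var(Ŷ_str) = Σₕ Nₕ²(1 − fₕ)sₕ²/nₕ.
18–34: 3260²·(1 − 797/3260)·5630000/797 = 5.671946 × 10^10.
65+: 6562²·(1 − 1288/6562)·5510000/1288 = 1.4805125 × 10^11.
35–54: 12366²·(1 − 1944/12366)·10300000/1944 = 6.8284365 × 10^11.
55–64: 12192²·(1 − 1767/12192)·2735000/1767 = 1.9673055 × 10^11.
Sum = 1.0843449 × 10^12.
SE = √(1.0843449 × 10^12) = 1.0413 × 10^6.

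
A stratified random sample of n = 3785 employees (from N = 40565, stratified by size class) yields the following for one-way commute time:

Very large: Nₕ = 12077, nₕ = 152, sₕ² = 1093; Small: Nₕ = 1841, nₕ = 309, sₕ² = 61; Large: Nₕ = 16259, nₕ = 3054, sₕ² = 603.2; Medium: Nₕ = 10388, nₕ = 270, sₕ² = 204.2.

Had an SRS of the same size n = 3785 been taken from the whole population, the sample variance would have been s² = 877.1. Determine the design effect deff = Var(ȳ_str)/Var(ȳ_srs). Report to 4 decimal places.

3.3495

Var(ȳ_str) = Σ Wₕ²(1−fₕ)sₕ²/nₕ with Wₕ = Nₕ/40565:
  Very large: (12077/40565)²·(1−152/12077)·1093/152 = 0.62934831
  Small: (1841/40565)²·(1−309/1841)·61/309 = 3.3836151 × 10^-4
  Large: (16259/40565)²·(1−3054/16259)·603.2/3054 = 0.025770425
  Medium: (10388/40565)²·(1−270/10388)·204.2/270 = 0.048307619
  → Var(ȳ_str) = 0.70376472.
Var(ȳ_srs) = (1 − 3785/40565)·877.1/3785 = 0.21010843.
deff = 0.70376472 / 0.21010843 = 3.3495.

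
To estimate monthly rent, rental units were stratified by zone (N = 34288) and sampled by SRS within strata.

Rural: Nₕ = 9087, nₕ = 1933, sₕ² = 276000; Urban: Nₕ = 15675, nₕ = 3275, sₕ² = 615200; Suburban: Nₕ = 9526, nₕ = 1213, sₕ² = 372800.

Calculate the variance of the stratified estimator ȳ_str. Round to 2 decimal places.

59.65

Var(ȳ_str) = Σₕ Wₕ²(1 − fₕ)sₕ²/nₕ with Wₕ = Nₕ/N, N = 34288.
Rural: Wₕ = 0.26501983; term = 0.26501983²·(1 − 0.21272147)·276000/1933 = 7.8951863.
Urban: Wₕ = 0.45715702; term = 0.45715702²·(1 − 0.20893142)·615200/3275 = 31.056317.
Suburban: Wₕ = 0.27782315; term = 0.27782315²·(1 − 0.12733571)·372800/1213 = 20.701373.
Sum = 59.652876.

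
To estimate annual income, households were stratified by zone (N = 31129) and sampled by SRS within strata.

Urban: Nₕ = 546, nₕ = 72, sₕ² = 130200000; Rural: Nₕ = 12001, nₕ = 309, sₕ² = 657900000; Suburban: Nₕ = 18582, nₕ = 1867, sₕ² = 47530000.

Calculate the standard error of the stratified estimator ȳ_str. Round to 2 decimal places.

562.98

Var(ȳ_str) = Σₕ Wₕ²(1 − fₕ)sₕ²/nₕ with Wₕ = Nₕ/N, N = 31129.
Urban: Wₕ = 0.01753991; term = 0.01753991²·(1 − 0.13186813)·130200000/72 = 482.96886.
Rural: Wₕ = 0.38552475; term = 0.38552475²·(1 − 0.02574785)·657900000/309 = 308302.69.
Suburban: Wₕ = 0.59693533; term = 0.59693533²·(1 − 0.10047358)·47530000/1867 = 8160.0345.
Sum = 316945.69.
SE = √(316945.69) = 562.98.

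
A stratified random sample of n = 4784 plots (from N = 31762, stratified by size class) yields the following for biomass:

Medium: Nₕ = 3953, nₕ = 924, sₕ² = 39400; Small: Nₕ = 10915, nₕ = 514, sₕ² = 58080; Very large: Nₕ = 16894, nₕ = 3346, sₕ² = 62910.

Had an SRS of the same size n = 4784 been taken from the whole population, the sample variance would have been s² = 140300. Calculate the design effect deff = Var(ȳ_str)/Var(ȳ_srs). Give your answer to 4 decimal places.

Var(ȳ_str) = Σ Wₕ²(1−fₕ)sₕ²/nₕ with Wₕ = Nₕ/31762:
  Medium: (3953/31762)²·(1−924/3953)·39400/924 = 0.50609804
  Small: (10915/31762)²·(1−514/10915)·58080/514 = 12.715886
  Very large: (16894/31762)²·(1−3346/16894)·62910/3346 = 4.2656552
  → Var(ȳ_str) = 17.487639.
Var(ȳ_srs) = (1 − 4784/31762)·140300/4784 = 24.909695.
deff = 17.487639 / 24.909695 = 0.7020.

0.7020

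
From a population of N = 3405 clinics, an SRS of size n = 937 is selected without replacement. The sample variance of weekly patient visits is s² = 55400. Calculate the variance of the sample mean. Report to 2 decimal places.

Under SRS without replacement, Var(ȳ) = (1 − f)·s²/n with f = n/N = 937/3405 = 0.27518355.
Var(ȳ) = (1 − 0.27518355)·55400/937 = 0.72481645·59.124867 = 42.854676.

42.85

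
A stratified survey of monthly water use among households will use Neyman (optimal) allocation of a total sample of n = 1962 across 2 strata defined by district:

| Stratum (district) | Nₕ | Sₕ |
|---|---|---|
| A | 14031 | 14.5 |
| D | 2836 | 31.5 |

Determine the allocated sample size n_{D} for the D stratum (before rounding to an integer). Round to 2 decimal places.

598.64

Neyman allocation: nₕ = n·NₕSₕ / Σⱼ NⱼSⱼ.
Σ NⱼSⱼ = 14031·14.5 + 2836·31.5 = 292783.5.
n_{D} = 1962·2836·31.5 / 292783.5 = 598.64.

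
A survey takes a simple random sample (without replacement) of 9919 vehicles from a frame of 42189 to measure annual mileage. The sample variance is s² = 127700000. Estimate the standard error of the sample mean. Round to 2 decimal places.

Under SRS without replacement, Var(ȳ) = (1 − f)·s²/n with f = n/N = 9919/42189 = 0.23510868.
Var(ȳ) = (1 − 0.23510868)·127700000/9919 = 0.76489132·12874.282 = 9847.4263.
SE(ȳ) = √(9847.4263) = 99.23.

99.23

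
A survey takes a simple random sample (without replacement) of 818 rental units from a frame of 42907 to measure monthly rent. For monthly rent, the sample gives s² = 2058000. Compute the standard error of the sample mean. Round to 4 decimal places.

49.6782

Under SRS without replacement, Var(ȳ) = (1 − f)·s²/n with f = n/N = 818/42907 = 0.01906449.
Var(ȳ) = (1 − 0.01906449)·2058000/818 = 0.98093551·2515.8924 = 2467.9282.
SE(ȳ) = √(2467.9282) = 49.6782.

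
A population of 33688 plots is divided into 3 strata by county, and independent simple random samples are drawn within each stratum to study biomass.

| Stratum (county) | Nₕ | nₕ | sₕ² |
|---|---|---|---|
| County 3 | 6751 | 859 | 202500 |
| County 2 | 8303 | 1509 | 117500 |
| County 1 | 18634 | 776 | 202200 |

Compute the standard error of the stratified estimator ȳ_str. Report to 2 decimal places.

9.41

Var(ȳ_str) = Σₕ Wₕ²(1 − fₕ)sₕ²/nₕ with Wₕ = Nₕ/N, N = 33688.
County 3: Wₕ = 0.20039777; term = 0.20039777²·(1 − 0.12724041)·202500/859 = 8.2625149.
County 2: Wₕ = 0.24646758; term = 0.24646758²·(1 − 0.18174154)·117500/1509 = 3.8704258.
County 1: Wₕ = 0.55313465; term = 0.55313465²·(1 − 0.04164431)·202200/776 = 76.402555.
Sum = 88.535496.
SE = √(88.535496) = 9.41.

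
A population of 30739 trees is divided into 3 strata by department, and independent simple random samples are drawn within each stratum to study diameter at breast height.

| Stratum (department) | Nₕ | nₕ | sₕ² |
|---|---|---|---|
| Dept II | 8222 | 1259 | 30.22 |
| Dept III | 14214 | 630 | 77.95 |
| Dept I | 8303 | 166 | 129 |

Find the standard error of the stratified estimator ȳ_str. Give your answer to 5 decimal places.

0.28689

Var(ȳ_str) = Σₕ Wₕ²(1 − fₕ)sₕ²/nₕ with Wₕ = Nₕ/N, N = 30739.
Dept II: Wₕ = 0.26747780; term = 0.26747780²·(1 − 0.15312576)·30.22/1259 = 0.0014543306.
Dept III: Wₕ = 0.46240932; term = 0.46240932²·(1 − 0.04432250)·77.95/630 = 0.025283668.
Dept I: Wₕ = 0.27011289; term = 0.27011289²·(1 − 0.01999277)·129/166 = 0.055565024.
Sum = 0.082303023.
SE = √(0.082303023) = 0.28689.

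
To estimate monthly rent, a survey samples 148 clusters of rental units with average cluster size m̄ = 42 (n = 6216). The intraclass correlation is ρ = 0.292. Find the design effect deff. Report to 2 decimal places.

deff = 1 + (42 − 1)·0.292 = 1 + 11.972 = 12.972.

12.97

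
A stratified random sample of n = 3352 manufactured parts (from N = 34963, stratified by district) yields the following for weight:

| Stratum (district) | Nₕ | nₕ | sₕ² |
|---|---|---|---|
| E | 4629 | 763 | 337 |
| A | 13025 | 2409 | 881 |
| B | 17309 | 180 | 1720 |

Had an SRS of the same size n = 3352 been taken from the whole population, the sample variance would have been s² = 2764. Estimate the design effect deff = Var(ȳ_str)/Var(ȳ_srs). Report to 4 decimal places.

Var(ȳ_str) = Σ Wₕ²(1−fₕ)sₕ²/nₕ with Wₕ = Nₕ/34963:
  E: (4629/34963)²·(1−763/4629)·337/763 = 0.0064660195
  A: (13025/34963)²·(1−2409/13025)·881/2409 = 0.041367604
  B: (17309/34963)²·(1−180/17309)·1720/180 = 2.3176217
  → Var(ȳ_str) = 2.3654553.
Var(ȳ_srs) = (1 − 3352/34963)·2764/3352 = 0.74552734.
deff = 2.3654553 / 0.74552734 = 3.1729.

3.1729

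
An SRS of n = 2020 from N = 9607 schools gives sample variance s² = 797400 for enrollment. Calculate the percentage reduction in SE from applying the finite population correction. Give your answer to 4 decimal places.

11.1329

f = n/N = 2020/9607 = 0.21026335.
SE_no-fpc = √(s²/n) = 19.868379; SE_fpc = √((1−f)s²/n) = 17.656458.
Ratio = √(1−f) = 0.88867128. Reduction = 100·(1 − 0.88867128) = 11.1329%.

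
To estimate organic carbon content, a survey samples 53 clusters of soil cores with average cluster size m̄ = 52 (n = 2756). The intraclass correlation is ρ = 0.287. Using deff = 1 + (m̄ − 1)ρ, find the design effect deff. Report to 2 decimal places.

15.64

deff = 1 + (52 − 1)·0.287 = 1 + 14.637 = 15.637.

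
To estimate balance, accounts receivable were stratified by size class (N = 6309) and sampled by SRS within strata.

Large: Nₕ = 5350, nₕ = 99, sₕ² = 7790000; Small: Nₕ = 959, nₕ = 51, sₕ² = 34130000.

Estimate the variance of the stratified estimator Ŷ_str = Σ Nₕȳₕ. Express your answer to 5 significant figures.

2.7933 × 10^12

Var(Ŷ_str) = Σₕ Nₕ²(1 − fₕ)sₕ²/nₕ.
Large: 5350²·(1 − 99/5350)·7790000/99 = 2.2105384 × 10^12.
Small: 959²·(1 − 51/959)·34130000/51 = 5.8273428 × 10^11.
Sum = 2.7932727 × 10^12.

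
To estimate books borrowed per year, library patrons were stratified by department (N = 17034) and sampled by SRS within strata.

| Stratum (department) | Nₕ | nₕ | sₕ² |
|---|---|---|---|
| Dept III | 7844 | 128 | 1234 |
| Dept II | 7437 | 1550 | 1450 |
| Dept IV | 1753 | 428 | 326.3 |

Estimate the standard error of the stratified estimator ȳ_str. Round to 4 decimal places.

Var(ȳ_str) = Σₕ Wₕ²(1 − fₕ)sₕ²/nₕ with Wₕ = Nₕ/N, N = 17034.
Dept III: Wₕ = 0.46049078; term = 0.46049078²·(1 − 0.01631820)·1234/128 = 2.010952.
Dept II: Wₕ = 0.43659739; term = 0.43659739²·(1 − 0.20841737)·1450/1550 = 0.14115453.
Dept IV: Wₕ = 0.10291182; term = 0.10291182²·(1 − 0.24415288)·326.3/428 = 0.0061029219.
Sum = 2.1582095.
SE = √(2.1582095) = 1.4691.

1.4691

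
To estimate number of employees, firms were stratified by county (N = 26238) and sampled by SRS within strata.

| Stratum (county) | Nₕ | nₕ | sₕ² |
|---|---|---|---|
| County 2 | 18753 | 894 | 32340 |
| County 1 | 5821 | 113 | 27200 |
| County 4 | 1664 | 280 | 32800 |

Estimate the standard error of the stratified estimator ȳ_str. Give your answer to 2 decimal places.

Var(ȳ_str) = Σₕ Wₕ²(1 − fₕ)sₕ²/nₕ with Wₕ = Nₕ/N, N = 26238.
County 2: Wₕ = 0.71472673; term = 0.71472673²·(1 − 0.04767237)·32340/894 = 17.598228.
County 1: Wₕ = 0.22185380; term = 0.22185380²·(1 − 0.01941247)·27200/113 = 11.617443.
County 4: Wₕ = 0.06341947; term = 0.06341947²·(1 − 0.16826923)·32800/280 = 0.39187158.
Sum = 29.607543.
SE = √(29.607543) = 5.44.

5.44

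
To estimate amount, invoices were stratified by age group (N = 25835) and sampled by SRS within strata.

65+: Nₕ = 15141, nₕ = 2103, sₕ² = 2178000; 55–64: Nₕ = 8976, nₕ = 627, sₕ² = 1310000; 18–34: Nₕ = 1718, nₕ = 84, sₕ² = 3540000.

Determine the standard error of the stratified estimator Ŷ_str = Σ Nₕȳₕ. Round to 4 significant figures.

Var(Ŷ_str) = Σₕ Nₕ²(1 − fₕ)sₕ²/nₕ.
65+: 15141²·(1 − 2103/15141)·2178000/2103 = 2.044486 × 10^11.
55–64: 8976²·(1 − 627/8976)·1310000/627 = 1.5657451 × 10^11.
18–34: 1718²·(1 − 84/1718)·3540000/84 = 1.1830393 × 10^11.
Sum = 4.7932704 × 10^11.
SE = √(4.7932704 × 10^11) = 692300.

692300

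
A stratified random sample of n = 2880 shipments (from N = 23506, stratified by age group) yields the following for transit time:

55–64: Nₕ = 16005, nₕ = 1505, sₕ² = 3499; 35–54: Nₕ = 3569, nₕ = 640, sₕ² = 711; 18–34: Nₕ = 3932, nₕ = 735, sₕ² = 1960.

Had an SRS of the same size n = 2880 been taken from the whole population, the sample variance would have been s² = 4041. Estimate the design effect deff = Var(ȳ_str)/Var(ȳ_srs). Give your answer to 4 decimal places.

0.8595

Var(ȳ_str) = Σ Wₕ²(1−fₕ)sₕ²/nₕ with Wₕ = Nₕ/23506:
  55–64: (16005/23506)²·(1−1505/16005)·3499/1505 = 0.97650317
  35–54: (3569/23506)²·(1−640/3569)·711/640 = 0.021018324
  18–34: (3932/23506)²·(1−735/3932)·1960/735 = 0.060669081
  → Var(ȳ_str) = 1.0581906.
Var(ȳ_srs) = (1 − 2880/23506)·4041/2880 = 1.2312114.
deff = 1.0581906 / 1.2312114 = 0.8595.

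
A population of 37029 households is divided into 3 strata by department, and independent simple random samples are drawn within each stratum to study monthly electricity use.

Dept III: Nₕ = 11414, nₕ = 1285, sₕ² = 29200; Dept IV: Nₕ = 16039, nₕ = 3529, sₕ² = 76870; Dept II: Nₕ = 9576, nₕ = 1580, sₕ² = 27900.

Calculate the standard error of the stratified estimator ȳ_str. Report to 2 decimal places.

2.47

Var(ȳ_str) = Σₕ Wₕ²(1 − fₕ)sₕ²/nₕ with Wₕ = Nₕ/N, N = 37029.
Dept III: Wₕ = 0.30824489; term = 0.30824489²·(1 − 0.11258104)·29200/1285 = 1.9160207.
Dept IV: Wₕ = 0.43314699; term = 0.43314699²·(1 − 0.22002619)·76870/3529 = 3.1875415.
Dept II: Wₕ = 0.25860812; term = 0.25860812²·(1 − 0.16499582)·27900/1580 = 0.98609799.
Sum = 6.0896602.
SE = √(6.0896602) = 2.47.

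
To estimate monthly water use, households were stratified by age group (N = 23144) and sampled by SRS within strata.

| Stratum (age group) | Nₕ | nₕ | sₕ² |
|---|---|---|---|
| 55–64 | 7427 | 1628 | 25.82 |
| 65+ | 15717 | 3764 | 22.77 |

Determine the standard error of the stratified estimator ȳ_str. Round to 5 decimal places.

Var(ȳ_str) = Σₕ Wₕ²(1 − fₕ)sₕ²/nₕ with Wₕ = Nₕ/N, N = 23144.
55–64: Wₕ = 0.32090391; term = 0.32090391²·(1 − 0.21920022)·25.82/1628 = 0.0012752388.
65+: Wₕ = 0.67909609; term = 0.67909609²·(1 − 0.23948591)·22.77/3764 = 0.0021216959.
Sum = 0.0033969347.
SE = √(0.0033969347) = 0.05828.

0.05828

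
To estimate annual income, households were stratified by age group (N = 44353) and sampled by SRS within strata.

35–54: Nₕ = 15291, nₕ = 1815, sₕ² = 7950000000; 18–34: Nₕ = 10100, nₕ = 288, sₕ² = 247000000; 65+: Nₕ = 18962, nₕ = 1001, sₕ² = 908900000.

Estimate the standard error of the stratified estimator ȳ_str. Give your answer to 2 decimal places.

811.93

Var(ȳ_str) = Σₕ Wₕ²(1 − fₕ)sₕ²/nₕ with Wₕ = Nₕ/N, N = 44353.
35–54: Wₕ = 0.34475684; term = 0.34475684²·(1 − 0.11869727)·7950000000/1815 = 458818.99.
18–34: Wₕ = 0.22771853; term = 0.22771853²·(1 − 0.02851485)·247000000/288 = 43205.335.
65+: Wₕ = 0.42752463; term = 0.42752463²·(1 − 0.05278979)·908900000/1001 = 157199.33.
Sum = 659223.66.
SE = √(659223.66) = 811.93.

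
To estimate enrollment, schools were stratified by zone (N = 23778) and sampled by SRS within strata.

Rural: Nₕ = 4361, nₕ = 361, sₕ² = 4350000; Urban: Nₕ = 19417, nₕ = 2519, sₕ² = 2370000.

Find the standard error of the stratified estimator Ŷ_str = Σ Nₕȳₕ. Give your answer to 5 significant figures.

Var(Ŷ_str) = Σₕ Nₕ²(1 − fₕ)sₕ²/nₕ.
Rural: 4361²·(1 − 361/4361)·4350000/361 = 2.1019778 × 10^11.
Urban: 19417²·(1 − 2519/19417)·2370000/2519 = 3.087007 × 10^11.
Sum = 5.1889848 × 10^11.
SE = √(5.1889848 × 10^11) = 720350.

720350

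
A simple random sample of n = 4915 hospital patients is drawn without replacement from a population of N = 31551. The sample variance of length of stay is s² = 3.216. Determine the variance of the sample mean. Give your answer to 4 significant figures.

5.524 × 10^-4

Under SRS without replacement, Var(ȳ) = (1 − f)·s²/n with f = n/N = 4915/31551 = 0.15577953.
Var(ȳ) = (1 − 0.15577953)·3.216/4915 = 0.84422047·6.543235 × 10^-4 = 5.5239329 × 10^-4.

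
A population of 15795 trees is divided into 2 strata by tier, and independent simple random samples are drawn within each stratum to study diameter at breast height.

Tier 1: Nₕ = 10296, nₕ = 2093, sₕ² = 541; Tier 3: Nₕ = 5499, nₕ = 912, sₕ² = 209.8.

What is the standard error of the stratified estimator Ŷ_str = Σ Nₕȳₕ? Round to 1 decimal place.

Var(Ŷ_str) = Σₕ Nₕ²(1 − fₕ)sₕ²/nₕ.
Tier 1: 10296²·(1 − 2093/10296)·541/2093 = 2.1830781 × 10^7.
Tier 3: 5499²·(1 − 912/5499)·209.8/912 = 5.8026063 × 10^6.
Sum = 2.7633387 × 10^7.
SE = √(2.7633387 × 10^7) = 5256.7.

5256.7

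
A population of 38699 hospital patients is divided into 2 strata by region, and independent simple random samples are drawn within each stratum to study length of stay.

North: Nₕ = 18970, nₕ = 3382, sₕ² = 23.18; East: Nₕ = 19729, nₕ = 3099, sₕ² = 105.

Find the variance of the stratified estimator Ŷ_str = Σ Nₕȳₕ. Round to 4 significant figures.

Var(Ŷ_str) = Σₕ Nₕ²(1 − fₕ)sₕ²/nₕ.
North: 18970²·(1 − 3382/18970)·23.18/3382 = 2.0267377 × 10^6.
East: 19729²·(1 − 3099/19729)·105/3099 = 1.1116423 × 10^7.
Sum = 1.3143161 × 10^7.

1.314 × 10^7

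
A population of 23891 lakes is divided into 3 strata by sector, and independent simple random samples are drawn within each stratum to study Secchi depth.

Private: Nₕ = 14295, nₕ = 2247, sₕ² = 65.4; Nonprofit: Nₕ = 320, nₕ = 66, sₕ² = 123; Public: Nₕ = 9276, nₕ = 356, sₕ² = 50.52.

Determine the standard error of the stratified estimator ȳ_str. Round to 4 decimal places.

0.1721

Var(ȳ_str) = Σₕ Wₕ²(1 − fₕ)sₕ²/nₕ with Wₕ = Nₕ/N, N = 23891.
Private: Wₕ = 0.59834247; term = 0.59834247²·(1 − 0.15718783)·65.4/2247 = 0.0087822367.
Nonprofit: Wₕ = 0.01339417; term = 0.01339417²·(1 − 0.20625000)·123/66 = 2.653849 × 10^-4.
Public: Wₕ = 0.38826336; term = 0.38826336²·(1 − 0.03837861)·50.52/356 = 0.020571705.
Sum = 0.029619327.
SE = √(0.029619327) = 0.1721.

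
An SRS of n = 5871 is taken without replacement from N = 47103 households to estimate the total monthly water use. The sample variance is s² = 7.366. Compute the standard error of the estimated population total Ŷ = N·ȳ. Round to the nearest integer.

Var(Ŷ) = N²·Var(ȳ) = N²·(1 − n/N)·s²/n.
f = 5871/47103 = 0.12464174; Var(ȳ) = 0.87535826·7.366/5871 = 0.0010982608.
Var(Ŷ) = 47103² · 0.0010982608 = 2.4367031 × 10^6.
SE(Ŷ) = √(2.4367031 × 10^6) = 1561.

1561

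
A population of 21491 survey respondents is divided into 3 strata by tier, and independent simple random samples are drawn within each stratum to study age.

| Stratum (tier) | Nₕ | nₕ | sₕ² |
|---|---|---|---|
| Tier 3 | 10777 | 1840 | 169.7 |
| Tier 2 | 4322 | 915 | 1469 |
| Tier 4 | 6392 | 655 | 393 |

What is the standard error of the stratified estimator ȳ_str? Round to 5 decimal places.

0.34359

Var(ȳ_str) = Σₕ Wₕ²(1 − fₕ)sₕ²/nₕ with Wₕ = Nₕ/N, N = 21491.
Tier 3: Wₕ = 0.50146573; term = 0.50146573²·(1 − 0.17073397)·169.7/1840 = 0.019232707.
Tier 2: Wₕ = 0.20110744; term = 0.20110744²·(1 − 0.21170754)·1469/915 = 0.051185194.
Tier 4: Wₕ = 0.29742683; term = 0.29742683²·(1 − 0.10247184)·393/655 = 0.047638669.
Sum = 0.11805657.
SE = √(0.11805657) = 0.34359.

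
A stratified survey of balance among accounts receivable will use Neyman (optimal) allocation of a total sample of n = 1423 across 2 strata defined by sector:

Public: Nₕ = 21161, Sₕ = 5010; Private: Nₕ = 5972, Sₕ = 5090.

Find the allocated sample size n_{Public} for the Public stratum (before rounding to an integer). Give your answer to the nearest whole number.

1106

Neyman allocation: nₕ = n·NₕSₕ / Σⱼ NⱼSⱼ.
Σ NⱼSⱼ = 21161·5010 + 5972·5090 = 1.3641409 × 10^8.
n_{Public} = 1423·21161·5010 / (1.3641409 × 10^8) = 1106.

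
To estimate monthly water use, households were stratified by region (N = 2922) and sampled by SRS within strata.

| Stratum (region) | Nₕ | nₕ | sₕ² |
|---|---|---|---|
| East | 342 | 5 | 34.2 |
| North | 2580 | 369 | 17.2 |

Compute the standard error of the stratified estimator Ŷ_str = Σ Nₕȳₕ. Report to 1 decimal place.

1026.8

Var(Ŷ_str) = Σₕ Nₕ²(1 − fₕ)sₕ²/nₕ.
East: 342²·(1 − 5/342)·34.2/5 = 788337.36.
North: 2580²·(1 − 369/2580)·17.2/369 = 265895.22.
Sum = 1.0542326 × 10^6.
SE = √(1.0542326 × 10^6) = 1026.8.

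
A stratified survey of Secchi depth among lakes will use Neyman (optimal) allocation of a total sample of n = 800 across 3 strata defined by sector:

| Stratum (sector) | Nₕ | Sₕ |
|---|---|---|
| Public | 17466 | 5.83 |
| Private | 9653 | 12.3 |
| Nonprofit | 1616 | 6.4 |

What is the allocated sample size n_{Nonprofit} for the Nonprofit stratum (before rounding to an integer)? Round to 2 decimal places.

35.83

Neyman allocation: nₕ = n·NₕSₕ / Σⱼ NⱼSⱼ.
Σ NⱼSⱼ = 17466·5.83 + 9653·12.3 + 1616·6.4 = 230901.08.
n_{Nonprofit} = 800·1616·6.4 / 230901.08 = 35.83.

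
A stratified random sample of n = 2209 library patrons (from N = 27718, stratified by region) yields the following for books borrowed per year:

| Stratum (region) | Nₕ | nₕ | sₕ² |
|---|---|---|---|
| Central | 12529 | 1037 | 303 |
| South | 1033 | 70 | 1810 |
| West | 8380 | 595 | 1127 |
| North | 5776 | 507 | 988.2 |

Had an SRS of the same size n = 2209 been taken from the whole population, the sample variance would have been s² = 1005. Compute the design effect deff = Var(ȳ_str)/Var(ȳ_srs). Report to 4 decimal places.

Var(ȳ_str) = Σ Wₕ²(1−fₕ)sₕ²/nₕ with Wₕ = Nₕ/27718:
  Central: (12529/27718)²·(1−1037/12529)·303/1037 = 0.054758572
  South: (1033/27718)²·(1−70/1033)·1810/70 = 0.033479839
  West: (8380/27718)²·(1−595/8380)·1127/595 = 0.16083694
  North: (5776/27718)²·(1−507/5776)·988.2/507 = 0.0772091
  → Var(ȳ_str) = 0.32628445.
Var(ȳ_srs) = (1 − 2209/27718)·1005/2209 = 0.41869897.
deff = 0.32628445 / 0.41869897 = 0.7793.

0.7793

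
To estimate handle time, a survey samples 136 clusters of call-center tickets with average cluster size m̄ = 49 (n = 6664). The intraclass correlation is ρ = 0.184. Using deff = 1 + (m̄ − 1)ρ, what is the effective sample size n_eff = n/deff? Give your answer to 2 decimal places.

deff = 1 + (49 − 1)·0.184 = 1 + 8.832 = 9.832.
n_eff = 6664 / 9.832 = 677.79.

677.79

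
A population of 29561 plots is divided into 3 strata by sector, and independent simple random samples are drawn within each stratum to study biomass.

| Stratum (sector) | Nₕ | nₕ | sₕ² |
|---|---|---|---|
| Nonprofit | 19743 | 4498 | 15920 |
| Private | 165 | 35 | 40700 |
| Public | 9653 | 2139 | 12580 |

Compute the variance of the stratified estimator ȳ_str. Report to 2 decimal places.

Var(ȳ_str) = Σₕ Wₕ²(1 − fₕ)sₕ²/nₕ with Wₕ = Nₕ/N, N = 29561.
Nonprofit: Wₕ = 0.66787321; term = 0.66787321²·(1 − 0.22782758)·15920/4498 = 1.2190624.
Private: Wₕ = 0.00558168; term = 0.00558168²·(1 − 0.21212121)·40700/35 = 0.028544039.
Public: Wₕ = 0.32654511; term = 0.32654511²·(1 − 0.22158914)·12580/2139 = 0.48816328.
Sum = 1.7357697.

1.74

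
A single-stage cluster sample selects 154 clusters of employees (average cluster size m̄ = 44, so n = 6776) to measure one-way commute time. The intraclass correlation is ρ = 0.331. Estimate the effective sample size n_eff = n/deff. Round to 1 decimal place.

deff = 1 + (44 − 1)·0.331 = 1 + 14.233 = 15.233.
n_eff = 6776 / 15.233 = 444.8.

444.8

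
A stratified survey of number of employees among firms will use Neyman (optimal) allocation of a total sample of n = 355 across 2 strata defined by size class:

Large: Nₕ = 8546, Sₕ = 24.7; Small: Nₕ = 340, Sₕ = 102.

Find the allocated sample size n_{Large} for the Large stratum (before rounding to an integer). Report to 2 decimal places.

Neyman allocation: nₕ = n·NₕSₕ / Σⱼ NⱼSⱼ.
Σ NⱼSⱼ = 8546·24.7 + 340·102 = 245766.2.
n_{Large} = 355·8546·24.7 / 245766.2 = 304.91.

304.91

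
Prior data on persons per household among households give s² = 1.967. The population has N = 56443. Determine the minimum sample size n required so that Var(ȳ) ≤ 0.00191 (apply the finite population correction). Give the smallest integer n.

Without fpc, n₀ = s²/D = 1.967/0.00191 = 1029.8429.
With fpc, (1 − n/N)·s²/n ≤ D requires n ≥ n₀/(1 + n₀/N) = 1029.8429/(1 + 1029.8429/56443) = 1011.3894.
Rounding up, n = 1012.

1012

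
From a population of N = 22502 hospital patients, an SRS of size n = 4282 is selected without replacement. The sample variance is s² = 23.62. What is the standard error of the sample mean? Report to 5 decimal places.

0.06683

Under SRS without replacement, Var(ȳ) = (1 − f)·s²/n with f = n/N = 4282/22502 = 0.19029420.
Var(ȳ) = (1 − 0.19029420)·23.62/4282 = 0.80970580·0.005516114 = 0.0044664295.
SE(ȳ) = √(0.0044664295) = 0.06683.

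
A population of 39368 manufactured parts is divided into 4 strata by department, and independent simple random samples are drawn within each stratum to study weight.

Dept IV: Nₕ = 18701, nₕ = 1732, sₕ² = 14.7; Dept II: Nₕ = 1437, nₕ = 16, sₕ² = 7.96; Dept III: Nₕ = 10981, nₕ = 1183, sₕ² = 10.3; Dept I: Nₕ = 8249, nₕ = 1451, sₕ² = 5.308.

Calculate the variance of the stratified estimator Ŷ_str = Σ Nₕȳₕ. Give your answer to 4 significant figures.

4.851 × 10^6

Var(Ŷ_str) = Σₕ Nₕ²(1 − fₕ)sₕ²/nₕ.
Dept IV: 18701²·(1 − 1732/18701)·14.7/1732 = 2.6933359 × 10^6.
Dept II: 1437²·(1 − 16/1437)·7.96/16 = 1.0158836 × 10^6.
Dept III: 10981²·(1 − 1183/10981)·10.3/1183 = 936767.48.
Dept I: 8249²·(1 − 1451/8249)·5.308/1451 = 205137.93.
Sum = 4.8511249 × 10^6.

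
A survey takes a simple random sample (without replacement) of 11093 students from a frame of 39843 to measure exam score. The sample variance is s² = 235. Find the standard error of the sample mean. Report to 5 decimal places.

Under SRS without replacement, Var(ȳ) = (1 − f)·s²/n with f = n/N = 11093/39843 = 0.27841779.
Var(ȳ) = (1 − 0.27841779)·235/11093 = 0.72158221·0.021184531 = 0.015286381.
SE(ȳ) = √(0.015286381) = 0.12364.

0.12364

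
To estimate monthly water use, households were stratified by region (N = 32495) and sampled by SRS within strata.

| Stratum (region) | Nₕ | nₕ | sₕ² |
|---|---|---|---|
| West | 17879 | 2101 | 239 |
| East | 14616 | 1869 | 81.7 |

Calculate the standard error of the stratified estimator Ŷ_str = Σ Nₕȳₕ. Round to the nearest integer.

6343

Var(Ŷ_str) = Σₕ Nₕ²(1 − fₕ)sₕ²/nₕ.
West: 17879²·(1 − 2101/17879)·239/2101 = 3.2089801 × 10^7.
East: 14616²·(1 − 1869/14616)·81.7/1869 = 8.1442158 × 10^6.
Sum = 4.0234017 × 10^7.
SE = √(4.0234017 × 10^7) = 6343.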